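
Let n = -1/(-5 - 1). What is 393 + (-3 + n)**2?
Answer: 14437/36 ≈ 401.03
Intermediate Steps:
n = 1/6 (n = -1/(-6) = -1*(-1/6) = 1/6 ≈ 0.16667)
393 + (-3 + n)**2 = 393 + (-3 + 1/6)**2 = 393 + (-17/6)**2 = 393 + 289/36 = 14437/36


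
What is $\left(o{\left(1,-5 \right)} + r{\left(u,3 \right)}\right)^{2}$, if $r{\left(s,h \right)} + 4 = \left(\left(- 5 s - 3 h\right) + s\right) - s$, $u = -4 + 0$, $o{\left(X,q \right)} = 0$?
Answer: $49$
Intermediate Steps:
$u = -4$
$r{\left(s,h \right)} = -4 - 5 s - 3 h$ ($r{\left(s,h \right)} = -4 + \left(\left(\left(- 5 s - 3 h\right) + s\right) - s\right) = -4 - \left(3 h + 5 s\right) = -4 - 5 s - 3 h$)
$\left(o{\left(1,-5 \right)} + r{\left(u,3 \right)}\right)^{2} = \left(0 - -7\right)^{2} = \left(0 + 7\right)^{2} = 7^{2} = 49$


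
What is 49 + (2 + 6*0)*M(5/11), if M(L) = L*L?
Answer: 5979/121 ≈ 49.413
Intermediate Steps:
M(L) = L**2
49 + (2 + 6*0)*M(5/11) = 49 + (2 + 6*0)*(5/11)**2 = 49 + (2 + 0)*(5*(1/11))**2 = 49 + 2*(5/11)**2 = 49 + 2*(25/121) = 49 + 50/121 = 5979/121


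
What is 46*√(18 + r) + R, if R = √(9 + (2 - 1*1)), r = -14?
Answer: 92 + √10 ≈ 95.162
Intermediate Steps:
R = √10 (R = √(9 + (2 - 1)) = √(9 + 1) = √10 ≈ 3.1623)
46*√(18 + r) + R = 46*√(18 - 14) + √10 = 46*√4 + √10 = 46*2 + √10 = 92 + √10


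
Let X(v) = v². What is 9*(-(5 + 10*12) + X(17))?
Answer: 1476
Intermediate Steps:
9*(-(5 + 10*12) + X(17)) = 9*(-(5 + 10*12) + 17²) = 9*(-(5 + 120) + 289) = 9*(-1*125 + 289) = 9*(-125 + 289) = 9*164 = 1476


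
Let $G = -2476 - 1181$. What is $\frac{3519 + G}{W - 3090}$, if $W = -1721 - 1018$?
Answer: $\frac{46}{1943} \approx 0.023675$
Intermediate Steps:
$G = -3657$
$W = -2739$
$\frac{3519 + G}{W - 3090} = \frac{3519 - 3657}{-2739 - 3090} = - \frac{138}{-5829} = \left(-138\right) \left(- \frac{1}{5829}\right) = \frac{46}{1943}$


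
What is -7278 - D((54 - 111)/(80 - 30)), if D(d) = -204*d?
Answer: -187764/25 ≈ -7510.6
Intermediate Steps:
-7278 - D((54 - 111)/(80 - 30)) = -7278 - (-204)*(54 - 111)/(80 - 30) = -7278 - (-204)*(-57/50) = -7278 - (-204)*(-57*1/50) = -7278 - (-204)*(-57)/50 = -7278 - 1*5814/25 = -7278 - 5814/25 = -187764/25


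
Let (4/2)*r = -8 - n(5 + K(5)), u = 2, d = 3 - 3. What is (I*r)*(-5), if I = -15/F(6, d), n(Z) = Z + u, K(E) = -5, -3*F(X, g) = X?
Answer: 375/2 ≈ 187.50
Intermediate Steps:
d = 0
F(X, g) = -X/3
n(Z) = 2 + Z (n(Z) = Z + 2 = 2 + Z)
I = 15/2 (I = -15/((-1/3*6)) = -15/(-2) = -15*(-1/2) = 15/2 ≈ 7.5000)
r = -5 (r = (-8 - (2 + (5 - 5)))/2 = (-8 - (2 + 0))/2 = (-8 - 1*2)/2 = (-8 - 2)/2 = (1/2)*(-10) = -5)
(I*r)*(-5) = ((15/2)*(-5))*(-5) = -75/2*(-5) = 375/2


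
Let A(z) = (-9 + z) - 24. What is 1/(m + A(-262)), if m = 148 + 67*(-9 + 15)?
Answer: 1/255 ≈ 0.0039216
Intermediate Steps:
A(z) = -33 + z
m = 550 (m = 148 + 67*6 = 148 + 402 = 550)
1/(m + A(-262)) = 1/(550 + (-33 - 262)) = 1/(550 - 295) = 1/255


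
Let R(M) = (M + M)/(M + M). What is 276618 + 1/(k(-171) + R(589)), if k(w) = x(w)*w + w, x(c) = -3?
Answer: 94879975/343 ≈ 2.7662e+5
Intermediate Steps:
R(M) = 1 (R(M) = (2*M)/((2*M)) = (2*M)*(1/(2*M)) = 1)
k(w) = -2*w (k(w) = -3*w + w = -2*w)
276618 + 1/(k(-171) + R(589)) = 276618 + 1/(-2*(-171) + 1) = 276618 + 1/(342 + 1) = 276618 + 1/343 = 94879975/343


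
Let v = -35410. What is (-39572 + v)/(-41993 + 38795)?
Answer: 12497/533 ≈ 23.447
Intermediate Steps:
(-39572 + v)/(-41993 + 38795) = (-39572 - 35410)/(-41993 + 38795) = -74982/(-3198) = -74982*(-1/3198) = 12497/533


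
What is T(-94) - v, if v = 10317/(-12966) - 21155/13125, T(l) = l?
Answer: -1039139743/11345250 ≈ -91.593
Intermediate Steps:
v = -27313757/11345250 (v = 10317*(-1/12966) - 21155*1/13125 = -3439/4322 - 4231/2625 = -27313757/11345250 ≈ -2.4075)
T(-94) - v = -94 - 1*(-27313757/11345250) = -94 + 27313757/11345250 = -1039139743/11345250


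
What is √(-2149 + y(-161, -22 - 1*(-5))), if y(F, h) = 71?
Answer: I*√2078 ≈ 45.585*I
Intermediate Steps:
√(-2149 + y(-161, -22 - 1*(-5))) = √(-2149 + 71) = √(-2078) = I*√2078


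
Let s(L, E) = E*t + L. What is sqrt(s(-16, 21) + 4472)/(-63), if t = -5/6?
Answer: -sqrt(17754)/126 ≈ -1.0575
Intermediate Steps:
t = -5/6 (t = -5*1/6 = -5/6 ≈ -0.83333)
s(L, E) = L - 5*E/6 (s(L, E) = E*(-5/6) + L = -5*E/6 + L = L - 5*E/6)
sqrt(s(-16, 21) + 4472)/(-63) = sqrt((-16 - 5/6*21) + 4472)/(-63) = sqrt((-16 - 35/2) + 4472)*(-1/63) = sqrt(-67/2 + 4472)*(-1/63) = sqrt(8877/2)*(-1/63) = (sqrt(17754)/2)*(-1/63) = -sqrt(17754)/126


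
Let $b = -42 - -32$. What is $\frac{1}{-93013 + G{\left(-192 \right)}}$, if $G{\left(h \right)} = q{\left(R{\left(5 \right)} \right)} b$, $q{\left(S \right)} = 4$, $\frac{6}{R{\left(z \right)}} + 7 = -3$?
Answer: $- \frac{1}{93053} \approx -1.0747 \cdot 10^{-5}$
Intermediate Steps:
$R{\left(z \right)} = - \frac{3}{5}$ ($R{\left(z \right)} = \frac{6}{-7 - 3} = \frac{6}{-10} = 6 \left(- \frac{1}{10}\right) = - \frac{3}{5}$)
$b = -10$ ($b = -42 + 32 = -10$)
$G{\left(h \right)} = -40$ ($G{\left(h \right)} = 4 \left(-10\right) = -40$)
$\frac{1}{-93013 + G{\left(-192 \right)}} = \frac{1}{-93013 - 40} = \frac{1}{-93053} = - \frac{1}{93053}$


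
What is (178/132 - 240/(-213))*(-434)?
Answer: -2516983/2343 ≈ -1074.3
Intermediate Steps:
(178/132 - 240/(-213))*(-434) = (178*(1/132) - 240*(-1/213))*(-434) = (89/66 + 80/71)*(-434) = (11599/4686)*(-434) = -2516983/2343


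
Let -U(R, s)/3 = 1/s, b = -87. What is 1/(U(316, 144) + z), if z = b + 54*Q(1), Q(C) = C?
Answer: -48/1585 ≈ -0.030284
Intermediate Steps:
U(R, s) = -3/s
z = -33 (z = -87 + 54*1 = -87 + 54 = -33)
1/(U(316, 144) + z) = 1/(-3/144 - 33) = 1/(-3*1/144 - 33) = 1/(-1/48 - 33) = 1/(-1585/48) = -48/1585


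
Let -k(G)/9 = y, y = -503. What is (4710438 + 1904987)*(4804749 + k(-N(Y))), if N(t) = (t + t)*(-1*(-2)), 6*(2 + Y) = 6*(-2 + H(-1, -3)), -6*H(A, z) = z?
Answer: 31815404682300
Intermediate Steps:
H(A, z) = -z/6
Y = -7/2 (Y = -2 + (6*(-2 - 1/6*(-3)))/6 = -2 + (6*(-2 + 1/2))/6 = -2 + (6*(-3/2))/6 = -2 + (1/6)*(-9) = -2 - 3/2 = -7/2 ≈ -3.5000)
N(t) = 4*t (N(t) = (2*t)*2 = 4*t)
k(G) = 4527 (k(G) = -9*(-503) = 4527)
(4710438 + 1904987)*(4804749 + k(-N(Y))) = (4710438 + 1904987)*(4804749 + 4527) = 6615425*4809276 = 31815404682300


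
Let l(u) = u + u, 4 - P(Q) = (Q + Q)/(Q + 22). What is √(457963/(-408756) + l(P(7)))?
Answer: √207755715658857/5926962 ≈ 2.4319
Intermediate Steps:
P(Q) = 4 - 2*Q/(22 + Q) (P(Q) = 4 - (Q + Q)/(Q + 22) = 4 - 2*Q/(22 + Q))
l(u) = 2*u
√(457963/(-408756) + l(P(7))) = √(457963/(-408756) + 2*(2*(44 + 7)/(22 + 7))) = √(457963*(-1/408756) + 2*(2*51/29)) = √(-457963/408756 + 2*(2*(1/29)*51)) = √(-457963/408756 + 2*(102/29)) = √(-457963/408756 + 204/29) = √(70105297/11853924) = √207755715658857/5926962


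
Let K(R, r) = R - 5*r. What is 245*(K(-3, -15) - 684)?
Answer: -149940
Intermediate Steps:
245*(K(-3, -15) - 684) = 245*((-3 - 5*(-15)) - 684) = 245*((-3 + 75) - 684) = 245*(72 - 684) = 245*(-612) = -149940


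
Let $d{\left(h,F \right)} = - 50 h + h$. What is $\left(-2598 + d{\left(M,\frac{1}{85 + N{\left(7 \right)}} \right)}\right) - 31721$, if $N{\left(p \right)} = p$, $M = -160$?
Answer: $-26479$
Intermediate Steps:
$d{\left(h,F \right)} = - 49 h$
$\left(-2598 + d{\left(M,\frac{1}{85 + N{\left(7 \right)}} \right)}\right) - 31721 = \left(-2598 - -7840\right) - 31721 = \left(-2598 + 7840\right) - 31721 = 5242 - 31721 = -26479$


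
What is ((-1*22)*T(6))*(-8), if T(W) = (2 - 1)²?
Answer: 176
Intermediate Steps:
T(W) = 1 (T(W) = 1² = 1)
((-1*22)*T(6))*(-8) = (-1*22*1)*(-8) = -22*1*(-8) = -22*(-8) = 176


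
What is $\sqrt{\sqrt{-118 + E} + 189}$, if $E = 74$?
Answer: $\sqrt{189 + 2 i \sqrt{11}} \approx 13.75 + 0.2412 i$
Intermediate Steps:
$\sqrt{\sqrt{-118 + E} + 189} = \sqrt{\sqrt{-118 + 74} + 189} = \sqrt{\sqrt{-44} + 189} = \sqrt{2 i \sqrt{11} + 189} = \sqrt{189 + 2 i \sqrt{11}}$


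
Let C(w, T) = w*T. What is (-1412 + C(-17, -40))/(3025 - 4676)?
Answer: 732/1651 ≈ 0.44337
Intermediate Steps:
C(w, T) = T*w
(-1412 + C(-17, -40))/(3025 - 4676) = (-1412 - 40*(-17))/(3025 - 4676) = (-1412 + 680)/(-1651) = -732*(-1/1651) = 732/1651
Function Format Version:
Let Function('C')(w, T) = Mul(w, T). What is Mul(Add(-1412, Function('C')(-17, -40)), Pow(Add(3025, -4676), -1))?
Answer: Rational(732, 1651) ≈ 0.44337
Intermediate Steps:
Function('C')(w, T) = Mul(T, w)
Mul(Add(-1412, Function('C')(-17, -40)), Pow(Add(3025, -4676), -1)) = Mul(Add(-1412, Mul(-40, -17)), Pow(Add(3025, -4676), -1)) = Mul(Add(-1412, 680), Pow(-1651, -1)) = Mul(-732, Rational(-1, 1651)) = Rational(732, 1651)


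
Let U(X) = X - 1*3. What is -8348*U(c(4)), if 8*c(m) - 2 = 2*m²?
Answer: -10435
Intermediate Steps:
c(m) = ¼ + m²/4 (c(m) = ¼ + (2*m²)/8 = ¼ + m²/4)
U(X) = -3 + X (U(X) = X - 3 = -3 + X)
-8348*U(c(4)) = -8348*(-3 + (¼ + (¼)*4²)) = -8348*(-3 + (¼ + (¼)*16)) = -8348*(-3 + (¼ + 4)) = -8348*(-3 + 17/4) = -8348*5/4 = -10435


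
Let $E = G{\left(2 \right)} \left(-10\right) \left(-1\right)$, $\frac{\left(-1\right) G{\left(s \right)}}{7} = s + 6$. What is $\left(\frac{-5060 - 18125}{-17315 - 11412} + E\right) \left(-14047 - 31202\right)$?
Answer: $\frac{726876994815}{28727} \approx 2.5303 \cdot 10^{7}$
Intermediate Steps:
$G{\left(s \right)} = -42 - 7 s$ ($G{\left(s \right)} = - 7 \left(s + 6\right) = - 7 \left(6 + s\right) = -42 - 7 s$)
$E = -560$ ($E = \left(-42 - 14\right) \left(-10\right) \left(-1\right) = \left(-56\right) \left(-10\right) \left(-1\right) = 560 \left(-1\right) = -560$)
$\left(\frac{-5060 - 18125}{-17315 - 11412} + E\right) \left(-14047 - 31202\right) = \left(\frac{-5060 - 18125}{-17315 - 11412} - 560\right) \left(-14047 - 31202\right) = \left(- \frac{23185}{-28727} - 560\right) \left(-45249\right) = \left(\left(-23185\right) \left(- \frac{1}{28727}\right) - 560\right) \left(-45249\right) = \left(\frac{23185}{28727} - 560\right) \left(-45249\right) = \left(- \frac{16063935}{28727}\right) \left(-45249\right) = \frac{726876994815}{28727}$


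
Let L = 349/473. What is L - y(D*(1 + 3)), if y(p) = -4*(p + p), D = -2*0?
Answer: 349/473 ≈ 0.73784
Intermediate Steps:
D = 0
y(p) = -8*p
L = 349/473 (L = 349*(1/473) = 349/473 ≈ 0.73784)
L - y(D*(1 + 3)) = 349/473 - (-8)*0*(1 + 3) = 349/473 - (-8)*0*4 = 349/473 - (-8)*0 = 349/473 - 1*0 = 349/473 + 0 = 349/473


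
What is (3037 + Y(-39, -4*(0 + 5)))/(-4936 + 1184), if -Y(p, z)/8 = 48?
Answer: -379/536 ≈ -0.70709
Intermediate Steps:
Y(p, z) = -384 (Y(p, z) = -8*48 = -384)
(3037 + Y(-39, -4*(0 + 5)))/(-4936 + 1184) = (3037 - 384)/(-4936 + 1184) = 2653/(-3752) = 2653*(-1/3752) = -379/536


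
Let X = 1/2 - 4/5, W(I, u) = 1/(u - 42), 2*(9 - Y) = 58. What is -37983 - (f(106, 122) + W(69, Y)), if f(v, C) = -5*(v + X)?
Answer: -1161089/31 ≈ -37455.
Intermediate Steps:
Y = -20 (Y = 9 - ½*58 = 9 - 29 = -20)
W(I, u) = 1/(-42 + u)
X = -3/10 (X = 1*(½) - 4*⅕ = ½ - ⅘ = -3/10 ≈ -0.30000)
f(v, C) = 3/2 - 5*v (f(v, C) = -5*(v - 3/10) = -5*(-3/10 + v) = 3/2 - 5*v)
-37983 - (f(106, 122) + W(69, Y)) = -37983 - ((3/2 - 5*106) + 1/(-42 - 20)) = -37983 - ((3/2 - 530) + 1/(-62)) = -37983 - (-1057/2 - 1/62) = -37983 - 1*(-16384/31) = -37983 + 16384/31 = -1161089/31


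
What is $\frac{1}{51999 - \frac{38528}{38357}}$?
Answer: $\frac{38357}{1994487115} \approx 1.9232 \cdot 10^{-5}$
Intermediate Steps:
$\frac{1}{51999 - \frac{38528}{38357}} = \frac{1}{\frac{1994487115}{38357}} = \frac{38357}{1994487115}$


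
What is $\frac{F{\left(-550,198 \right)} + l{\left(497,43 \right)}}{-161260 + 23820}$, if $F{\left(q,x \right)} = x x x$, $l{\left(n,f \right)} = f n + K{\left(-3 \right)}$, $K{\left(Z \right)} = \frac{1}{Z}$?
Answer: $- \frac{2918911}{51540} \approx -56.634$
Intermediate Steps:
$l{\left(n,f \right)} = - \frac{1}{3} + f n$ ($l{\left(n,f \right)} = f n + \frac{1}{-3} = f n - \frac{1}{3} = - \frac{1}{3} + f n$)
$F{\left(q,x \right)} = x^{3}$ ($F{\left(q,x \right)} = x^{2} x = x^{3}$)
$\frac{F{\left(-550,198 \right)} + l{\left(497,43 \right)}}{-161260 + 23820} = \frac{198^{3} + \left(- \frac{1}{3} + 43 \cdot 497\right)}{-161260 + 23820} = \frac{7762392 + \left(- \frac{1}{3} + 21371\right)}{-137440} = \left(7762392 + \frac{64112}{3}\right) \left(- \frac{1}{137440}\right) = \frac{23351288}{3} \left(- \frac{1}{137440}\right) = - \frac{2918911}{51540}$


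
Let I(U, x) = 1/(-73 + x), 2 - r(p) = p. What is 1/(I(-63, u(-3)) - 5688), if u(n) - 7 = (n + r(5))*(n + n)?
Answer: -30/170641 ≈ -0.00017581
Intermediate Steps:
r(p) = 2 - p
u(n) = 7 + 2*n*(-3 + n) (u(n) = 7 + (n + (2 - 1*5))*(n + n) = 7 + (n + (2 - 5))*(2*n) = 7 + (n - 3)*(2*n) = 7 + (-3 + n)*(2*n) = 7 + 2*n*(-3 + n))
1/(I(-63, u(-3)) - 5688) = 1/(1/(-73 + (7 - 6*(-3) + 2*(-3)²)) - 5688) = 1/(1/(-73 + (7 + 18 + 2*9)) - 5688) = 1/(1/(-73 + (7 + 18 + 18)) - 5688) = 1/(1/(-73 + 43) - 5688) = 1/(1/(-30) - 5688) = 1/(-1/30 - 5688) = 1/(-170641/30) = -30/170641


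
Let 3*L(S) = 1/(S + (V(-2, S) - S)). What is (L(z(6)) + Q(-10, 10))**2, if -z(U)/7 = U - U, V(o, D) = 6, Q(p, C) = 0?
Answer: 1/324 ≈ 0.0030864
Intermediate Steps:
z(U) = 0 (z(U) = -7*(U - U) = -7*0 = 0)
L(S) = 1/18 (L(S) = 1/(3*(S + (6 - S))) = (1/3)/6 = (1/3)*(1/6) = 1/18)
(L(z(6)) + Q(-10, 10))**2 = (1/18 + 0)**2 = (1/18)**2 = 1/324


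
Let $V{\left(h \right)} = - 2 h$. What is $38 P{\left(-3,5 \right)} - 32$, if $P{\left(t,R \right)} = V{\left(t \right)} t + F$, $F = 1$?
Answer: $-678$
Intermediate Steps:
$P{\left(t,R \right)} = 1 - 2 t^{2}$ ($P{\left(t,R \right)} = - 2 t t + 1 = - 2 t^{2} + 1 = 1 - 2 t^{2}$)
$38 P{\left(-3,5 \right)} - 32 = 38 \left(1 - 2 \left(-3\right)^{2}\right) - 32 = 38 \left(1 - 18\right) - 32 = 38 \left(-17\right) - 32 = -646 - 32 = -678$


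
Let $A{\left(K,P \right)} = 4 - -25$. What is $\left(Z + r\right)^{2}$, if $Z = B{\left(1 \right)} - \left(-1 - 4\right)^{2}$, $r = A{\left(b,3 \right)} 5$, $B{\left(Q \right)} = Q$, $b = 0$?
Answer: $14641$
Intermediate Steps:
$A{\left(K,P \right)} = 29$ ($A{\left(K,P \right)} = 4 + 25 = 29$)
$r = 145$ ($r = 29 \cdot 5 = 145$)
$Z = -24$ ($Z = 1 - \left(-1 - 4\right)^{2} = 1 - \left(-5\right)^{2} = 1 - 25 = -24$)
$\left(Z + r\right)^{2} = \left(-24 + 145\right)^{2} = 121^{2} = 14641$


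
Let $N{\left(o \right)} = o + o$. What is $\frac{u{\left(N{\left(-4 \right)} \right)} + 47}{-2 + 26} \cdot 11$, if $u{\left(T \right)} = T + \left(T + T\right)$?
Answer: $\frac{253}{24} \approx 10.542$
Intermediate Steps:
$N{\left(o \right)} = 2 o$
$u{\left(T \right)} = 3 T$ ($u{\left(T \right)} = T + 2 T = 3 T$)
$\frac{u{\left(N{\left(-4 \right)} \right)} + 47}{-2 + 26} \cdot 11 = \frac{3 \cdot 2 \left(-4\right) + 47}{-2 + 26} \cdot 11 = \frac{3 \left(-8\right) + 47}{24} \cdot 11 = \left(-24 + 47\right) \frac{1}{24} \cdot 11 = 23 \cdot \frac{1}{24} \cdot 11 = \frac{23}{24} \cdot 11 = \frac{253}{24}$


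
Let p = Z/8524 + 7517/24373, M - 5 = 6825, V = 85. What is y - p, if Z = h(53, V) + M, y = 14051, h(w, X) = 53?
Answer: 2918940021785/207755452 ≈ 14050.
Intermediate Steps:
M = 6830 (M = 5 + 6825 = 6830)
Z = 6883 (Z = 53 + 6830 = 6883)
p = 231834267/207755452 (p = 6883/8524 + 7517/24373 = 231834267/207755452 ≈ 1.1159)
y - p = 14051 - 1*231834267/207755452 = 14051 - 231834267/207755452 = 2918940021785/207755452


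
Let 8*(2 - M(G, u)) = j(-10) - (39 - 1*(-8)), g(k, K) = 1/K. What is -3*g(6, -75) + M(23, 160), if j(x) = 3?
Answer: 377/50 ≈ 7.5400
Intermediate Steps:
M(G, u) = 15/2 (M(G, u) = 2 - (3 - (39 - 1*(-8)))/8 = 2 - (3 - (39 + 8))/8 = 2 - (3 - 1*47)/8 = 2 - (3 - 47)/8 = 2 - 1/8*(-44) = 2 + 11/2 = 15/2)
-3*g(6, -75) + M(23, 160) = -3/(-75) + 15/2 = -3*(-1/75) + 15/2 = 1/25 + 15/2 = 377/50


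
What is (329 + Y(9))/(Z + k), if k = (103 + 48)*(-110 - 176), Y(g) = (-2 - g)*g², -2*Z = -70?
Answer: 562/43151 ≈ 0.013024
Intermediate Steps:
Z = 35 (Z = -½*(-70) = 35)
Y(g) = g²*(-2 - g)
k = -43186 (k = 151*(-286) = -43186)
(329 + Y(9))/(Z + k) = (329 + 9²*(-2 - 1*9))/(35 - 43186) = (329 + 81*(-2 - 9))/(-43151) = (329 + 81*(-11))*(-1/43151) = (329 - 891)*(-1/43151) = -562*(-1/43151) = 562/43151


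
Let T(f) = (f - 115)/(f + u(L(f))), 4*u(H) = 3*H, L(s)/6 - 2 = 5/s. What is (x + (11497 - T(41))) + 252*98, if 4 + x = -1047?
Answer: 145669658/4145 ≈ 35143.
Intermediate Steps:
x = -1051 (x = -4 - 1047 = -1051)
L(s) = 12 + 30/s (L(s) = 12 + 6*(5/s) = 12 + 30/s)
u(H) = 3*H/4 (u(H) = (3*H)/4 = 3*H/4)
T(f) = (-115 + f)/(9 + f + 45/(2*f)) (T(f) = (f - 115)/(f + 3*(12 + 30/f)/4) = (-115 + f)/(f + (9 + 45/(2*f))) = (-115 + f)/(9 + f + 45/(2*f)))
(x + (11497 - T(41))) + 252*98 = (-1051 + (11497 - 2*41*(-115 + 41)/(45 + 2*41² + 18*41))) + 252*98 = (-1051 + (11497 - 2*41*(-74)/(45 + 2*1681 + 738))) + 24696 = (-1051 + (11497 - 2*41*(-74)/(45 + 3362 + 738))) + 24696 = (-1051 + (11497 - 2*41*(-74)/4145)) + 24696 = (-1051 + (11497 - 1*(-6068/4145))) + 24696 = (-1051 + (11497 + 6068/4145)) + 24696 = (-1051 + 47661133/4145) + 24696 = 43304738/4145 + 24696 = 145669658/4145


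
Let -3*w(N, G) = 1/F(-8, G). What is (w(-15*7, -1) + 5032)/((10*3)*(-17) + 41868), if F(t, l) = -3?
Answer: 45289/372222 ≈ 0.12167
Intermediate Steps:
w(N, G) = ⅑ (w(N, G) = -⅓/(-3) = -⅓*(-⅓) = ⅑)
(w(-15*7, -1) + 5032)/((10*3)*(-17) + 41868) = (⅑ + 5032)/((10*3)*(-17) + 41868) = 45289/(9*(30*(-17) + 41868)) = 45289/(9*(-510 + 41868)) = (45289/9)/41358 = (45289/9)*(1/41358) = 45289/372222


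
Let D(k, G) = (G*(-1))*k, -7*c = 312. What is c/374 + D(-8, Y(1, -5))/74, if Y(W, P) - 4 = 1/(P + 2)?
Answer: 40280/145299 ≈ 0.27722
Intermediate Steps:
c = -312/7 (c = -⅐*312 = -312/7 ≈ -44.571)
Y(W, P) = 4 + 1/(2 + P) (Y(W, P) = 4 + 1/(P + 2) = 4 + 1/(2 + P))
D(k, G) = -G*k (D(k, G) = (-G)*k = -G*k)
c/374 + D(-8, Y(1, -5))/74 = -312/7/374 - 1*(9 + 4*(-5))/(2 - 5)*(-8)/74 = -312/7*1/374 - 1*(9 - 20)/(-3)*(-8)*(1/74) = -156/1309 - 1*(-⅓*(-11))*(-8)*(1/74) = -156/1309 - 1*11/3*(-8)*(1/74) = -156/1309 + (88/3)*(1/74) = -156/1309 + 44/111 = 40280/145299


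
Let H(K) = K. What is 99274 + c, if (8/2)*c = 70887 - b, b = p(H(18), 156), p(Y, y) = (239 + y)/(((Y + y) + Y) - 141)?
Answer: 11933369/102 ≈ 1.1699e+5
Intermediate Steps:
p(Y, y) = (239 + y)/(-141 + y + 2*Y) (p(Y, y) = (239 + y)/((y + 2*Y) - 141) = (239 + y)/(-141 + y + 2*Y))
b = 395/51 (b = (239 + 156)/(-141 + 156 + 2*18) = 395/(-141 + 156 + 36) = 395/51 ≈ 7.7451)
c = 1807421/102 (c = (70887 - 1*395/51)/4 = (70887 - 395/51)/4 = (¼)*(3614842/51) = 1807421/102 ≈ 17720.)
99274 + c = 99274 + 1807421/102 = 11933369/102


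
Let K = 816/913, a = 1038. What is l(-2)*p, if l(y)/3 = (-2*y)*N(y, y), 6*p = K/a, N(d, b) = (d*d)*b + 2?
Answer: -1632/157949 ≈ -0.010332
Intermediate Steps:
K = 816/913 (K = 816*(1/913) = 816/913 ≈ 0.89376)
N(d, b) = 2 + b*d² (N(d, b) = d²*b + 2 = b*d² + 2 = 2 + b*d²)
p = 68/473847 (p = ((816/913)/1038)/6 = ((816/913)*(1/1038))/6 = (⅙)*(136/157949) = 68/473847 ≈ 0.00014351)
l(y) = -6*y*(2 + y³) (l(y) = 3*((-2*y)*(2 + y*y²)) = 3*((-2*y)*(2 + y³)) = 3*(-2*y*(2 + y³)) = -6*y*(2 + y³))
l(-2)*p = -6*(-2)*(2 + (-2)³)*(68/473847) = -6*(-2)*(2 - 8)*(68/473847) = -6*(-2)*(-6)*(68/473847) = -72*68/473847 = -1632/157949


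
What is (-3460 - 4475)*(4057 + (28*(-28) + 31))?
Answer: -26217240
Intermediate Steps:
(-3460 - 4475)*(4057 + (28*(-28) + 31)) = -7935*(4057 + (-784 + 31)) = -7935*(4057 - 753) = -7935*3304 = -26217240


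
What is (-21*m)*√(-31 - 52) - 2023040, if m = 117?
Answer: -2023040 - 2457*I*√83 ≈ -2.023e+6 - 22384.0*I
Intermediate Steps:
(-21*m)*√(-31 - 52) - 2023040 = (-21*117)*√(-31 - 52) - 2023040 = -2457*I*√83 - 2023040 = -2023040 - 2457*I*√83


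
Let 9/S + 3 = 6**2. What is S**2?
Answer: 9/121 ≈ 0.074380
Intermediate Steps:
S = 3/11 (S = 9/(-3 + 6**2) = 9/(-3 + 36) = 9/33 = 9*(1/33) = 3/11 ≈ 0.27273)
S**2 = (3/11)**2 = 9/121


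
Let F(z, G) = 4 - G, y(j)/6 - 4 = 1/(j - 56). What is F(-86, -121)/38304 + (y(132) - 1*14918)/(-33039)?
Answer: 63847403/140613984 ≈ 0.45406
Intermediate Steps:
y(j) = 24 + 6/(-56 + j) (y(j) = 24 + 6/(j - 56) = 24 + 6/(-56 + j))
F(-86, -121)/38304 + (y(132) - 1*14918)/(-33039) = (4 - 1*(-121))/38304 + (6*(-223 + 4*132)/(-56 + 132) - 1*14918)/(-33039) = (4 + 121)*(1/38304) + (6*(-223 + 528)/76 - 14918)*(-1/33039) = 125*(1/38304) + (6*(1/76)*305 - 14918)*(-1/33039) = 125/38304 + (915/38 - 14918)*(-1/33039) = 125/38304 - 565969/38*(-1/33039) = 125/38304 + 565969/1255482 = 63847403/140613984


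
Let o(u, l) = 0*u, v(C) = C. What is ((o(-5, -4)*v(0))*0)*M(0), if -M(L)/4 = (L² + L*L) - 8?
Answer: 0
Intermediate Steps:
o(u, l) = 0
M(L) = 32 - 8*L² (M(L) = -4*((L² + L*L) - 8) = -4*((L² + L²) - 8) = -4*(2*L² - 8) = -4*(-8 + 2*L²) = 32 - 8*L²)
((o(-5, -4)*v(0))*0)*M(0) = ((0*0)*0)*(32 - 8*0²) = (0*0)*(32 - 8*0) = 0*(32 + 0) = 0*32 = 0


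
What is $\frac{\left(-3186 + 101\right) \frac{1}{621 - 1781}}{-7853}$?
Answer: $- \frac{617}{1821896} \approx -0.00033866$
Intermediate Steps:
$\frac{\left(-3186 + 101\right) \frac{1}{621 - 1781}}{-7853} = - \frac{3085}{-1160} \left(- \frac{1}{7853}\right) = \left(-3085\right) \left(- \frac{1}{1160}\right) \left(- \frac{1}{7853}\right) = \frac{617}{232} \left(- \frac{1}{7853}\right) = - \frac{617}{1821896}$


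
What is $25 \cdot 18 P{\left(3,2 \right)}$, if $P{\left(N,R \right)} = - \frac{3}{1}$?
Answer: $-1350$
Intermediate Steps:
$P{\left(N,R \right)} = -3$ ($P{\left(N,R \right)} = \left(-3\right) 1 = -3$)
$25 \cdot 18 P{\left(3,2 \right)} = 25 \cdot 18 \left(-3\right) = 450 \left(-3\right) = -1350$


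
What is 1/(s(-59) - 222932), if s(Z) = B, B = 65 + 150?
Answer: -1/222717 ≈ -4.4900e-6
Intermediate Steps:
B = 215
s(Z) = 215
1/(s(-59) - 222932) = 1/(215 - 222932) = 1/(-222717) = -1/222717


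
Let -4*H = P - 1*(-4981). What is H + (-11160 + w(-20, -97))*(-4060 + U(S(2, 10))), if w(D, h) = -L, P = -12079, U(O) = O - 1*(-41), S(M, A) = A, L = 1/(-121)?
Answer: 10827607891/242 ≈ 4.4742e+7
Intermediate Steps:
L = -1/121 ≈ -0.0082645
U(O) = 41 + O (U(O) = O + 41 = 41 + O)
w(D, h) = 1/121 (w(D, h) = -1*(-1/121) = 1/121)
H = 3549/2 (H = -(-12079 - 1*(-4981))/4 = -(-12079 + 4981)/4 = -¼*(-7098) = 3549/2 ≈ 1774.5)
H + (-11160 + w(-20, -97))*(-4060 + U(S(2, 10))) = 3549/2 + (-11160 + 1/121)*(-4060 + (41 + 10)) = 3549/2 - 1350359*(-4060 + 51)/121 = 3549/2 - 1350359/121*(-4009) = 3549/2 + 5413589231/121 = 10827607891/242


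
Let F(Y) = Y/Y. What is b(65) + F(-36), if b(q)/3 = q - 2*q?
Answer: -194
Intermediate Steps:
F(Y) = 1
b(q) = -3*q (b(q) = 3*(q - 2*q) = 3*(-q) = -3*q)
b(65) + F(-36) = -3*65 + 1 = -195 + 1 = -194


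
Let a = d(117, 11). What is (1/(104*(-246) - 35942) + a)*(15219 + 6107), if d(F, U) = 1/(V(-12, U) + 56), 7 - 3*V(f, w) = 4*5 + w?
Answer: 327769957/738312 ≈ 443.94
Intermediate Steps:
V(f, w) = -13/3 - w/3 (V(f, w) = 7/3 - (4*5 + w)/3 = 7/3 - (20 + w)/3 = 7/3 + (-20/3 - w/3) = -13/3 - w/3)
d(F, U) = 1/(155/3 - U/3) (d(F, U) = 1/((-13/3 - U/3) + 56) = 1/(155/3 - U/3))
a = 1/48 (a = -3/(-155 + 11) = -3/(-144) = -3*(-1/144) = 1/48 ≈ 0.020833)
(1/(104*(-246) - 35942) + a)*(15219 + 6107) = (1/(104*(-246) - 35942) + 1/48)*(15219 + 6107) = (1/(-25584 - 35942) + 1/48)*21326 = (1/(-61526) + 1/48)*21326 = (-1/61526 + 1/48)*21326 = (30739/1476624)*21326 = 327769957/738312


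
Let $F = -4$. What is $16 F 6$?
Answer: $-384$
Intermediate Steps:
$16 F 6 = 16 \left(-4\right) 6 = \left(-64\right) 6 = -384$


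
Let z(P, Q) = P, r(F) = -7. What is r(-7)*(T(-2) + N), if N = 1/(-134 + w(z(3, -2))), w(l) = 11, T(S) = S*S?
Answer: -3437/123 ≈ -27.943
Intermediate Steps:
T(S) = S²
N = -1/123 (N = 1/(-134 + 11) = 1/(-123) = -1/123 ≈ -0.0081301)
r(-7)*(T(-2) + N) = -7*((-2)² - 1/123) = -7*(4 - 1/123) = -7*491/123 = -3437/123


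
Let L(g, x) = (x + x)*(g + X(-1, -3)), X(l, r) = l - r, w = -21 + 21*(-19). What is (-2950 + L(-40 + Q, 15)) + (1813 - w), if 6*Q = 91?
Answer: -1402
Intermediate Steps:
w = -420 (w = -21 - 399 = -420)
Q = 91/6 (Q = (⅙)*91 = 91/6 ≈ 15.167)
L(g, x) = 2*x*(2 + g) (L(g, x) = (x + x)*(g + (-1 - 1*(-3))) = (2*x)*(g + (-1 + 3)) = (2*x)*(g + 2) = (2*x)*(2 + g) = 2*x*(2 + g))
(-2950 + L(-40 + Q, 15)) + (1813 - w) = (-2950 + 2*15*(2 + (-40 + 91/6))) + (1813 - 1*(-420)) = (-2950 + 2*15*(2 - 149/6)) + (1813 + 420) = (-2950 + 2*15*(-137/6)) + 2233 = (-2950 - 685) + 2233 = -3635 + 2233 = -1402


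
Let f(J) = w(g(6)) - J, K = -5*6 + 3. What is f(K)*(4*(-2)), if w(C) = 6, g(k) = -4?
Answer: -264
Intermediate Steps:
K = -27 (K = -30 + 3 = -27)
f(J) = 6 - J
f(K)*(4*(-2)) = (6 - 1*(-27))*(4*(-2)) = (6 + 27)*(-8) = 33*(-8) = -264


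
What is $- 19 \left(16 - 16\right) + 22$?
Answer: $22$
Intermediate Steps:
$- 19 \left(16 - 16\right) + 22 = \left(-19\right) 0 + 22 = 0 + 22 = 22$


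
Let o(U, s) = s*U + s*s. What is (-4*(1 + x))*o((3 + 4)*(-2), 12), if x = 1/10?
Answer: 528/5 ≈ 105.60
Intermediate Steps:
x = 1/10 ≈ 0.10000
o(U, s) = s**2 + U*s (o(U, s) = U*s + s**2 = s**2 + U*s)
(-4*(1 + x))*o((3 + 4)*(-2), 12) = (-4*(1 + 1/10))*(12*((3 + 4)*(-2) + 12)) = (-4*11/10)*(12*(7*(-2) + 12)) = -264*(-14 + 12)/5 = -264*(-2)/5 = -22/5*(-24) = 528/5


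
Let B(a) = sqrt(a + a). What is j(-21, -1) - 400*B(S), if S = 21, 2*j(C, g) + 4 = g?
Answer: -5/2 - 400*sqrt(42) ≈ -2594.8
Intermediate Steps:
j(C, g) = -2 + g/2
B(a) = sqrt(2)*sqrt(a) (B(a) = sqrt(2*a) = sqrt(2)*sqrt(a))
j(-21, -1) - 400*B(S) = (-2 + (1/2)*(-1)) - 400*sqrt(2)*sqrt(21) = (-2 - 1/2) - 400*sqrt(42) = -5/2 - 400*sqrt(42)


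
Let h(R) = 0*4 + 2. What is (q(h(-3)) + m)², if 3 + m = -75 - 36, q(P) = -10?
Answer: 15376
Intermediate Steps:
h(R) = 2 (h(R) = 0 + 2 = 2)
m = -114 (m = -3 + (-75 - 36) = -3 - 111 = -114)
(q(h(-3)) + m)² = (-10 - 114)² = (-124)² = 15376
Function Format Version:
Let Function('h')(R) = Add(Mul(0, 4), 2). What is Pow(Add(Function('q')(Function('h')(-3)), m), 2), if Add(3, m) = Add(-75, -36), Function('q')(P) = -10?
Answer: 15376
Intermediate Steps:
Function('h')(R) = 2 (Function('h')(R) = Add(0, 2) = 2)
m = -114 (m = Add(-3, Add(-75, -36)) = Add(-3, -111) = -114)
Pow(Add(Function('q')(Function('h')(-3)), m), 2) = Pow(Add(-10, -114), 2) = Pow(-124, 2) = 15376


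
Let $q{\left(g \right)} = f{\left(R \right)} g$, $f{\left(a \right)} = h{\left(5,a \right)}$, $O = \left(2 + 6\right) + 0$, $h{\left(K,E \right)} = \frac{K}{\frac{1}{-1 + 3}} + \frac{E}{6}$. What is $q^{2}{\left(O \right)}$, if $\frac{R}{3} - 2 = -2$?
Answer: $6400$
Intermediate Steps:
$R = 0$ ($R = 6 + 3 \left(-2\right) = 6 - 6 = 0$)
$h{\left(K,E \right)} = 2 K + \frac{E}{6}$ ($h{\left(K,E \right)} = \frac{K}{\frac{1}{2}} + E \frac{1}{6} = K \frac{1}{\frac{1}{2}} + \frac{E}{6} = K 2 + \frac{E}{6} = 2 K + \frac{E}{6}$)
$O = 8$ ($O = 8 + 0 = 8$)
$f{\left(a \right)} = 10 + \frac{a}{6}$ ($f{\left(a \right)} = 2 \cdot 5 + \frac{a}{6} = 10 + \frac{a}{6}$)
$q{\left(g \right)} = 10 g$ ($q{\left(g \right)} = \left(10 + \frac{1}{6} \cdot 0\right) g = \left(10 + 0\right) g = 10 g$)
$q^{2}{\left(O \right)} = \left(10 \cdot 8\right)^{2} = 80^{2} = 6400$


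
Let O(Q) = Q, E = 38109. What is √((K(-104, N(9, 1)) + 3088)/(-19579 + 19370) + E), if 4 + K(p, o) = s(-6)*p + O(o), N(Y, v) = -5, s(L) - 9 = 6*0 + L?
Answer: √1664060926/209 ≈ 195.18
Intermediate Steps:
s(L) = 9 + L (s(L) = 9 + (6*0 + L) = 9 + (0 + L) = 9 + L)
K(p, o) = -4 + o + 3*p (K(p, o) = -4 + ((9 - 6)*p + o) = -4 + (3*p + o) = -4 + (o + 3*p) = -4 + o + 3*p)
√((K(-104, N(9, 1)) + 3088)/(-19579 + 19370) + E) = √(((-4 - 5 + 3*(-104)) + 3088)/(-19579 + 19370) + 38109) = √(((-4 - 5 - 312) + 3088)/(-209) + 38109) = √((-321 + 3088)*(-1/209) + 38109) = √(2767*(-1/209) + 38109) = √(-2767/209 + 38109) = √(7962014/209) = √1664060926/209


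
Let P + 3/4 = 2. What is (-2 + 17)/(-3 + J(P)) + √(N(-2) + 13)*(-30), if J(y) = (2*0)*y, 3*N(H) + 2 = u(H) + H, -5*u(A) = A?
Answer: -5 - 6*√295 ≈ -108.05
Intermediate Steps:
P = 5/4 (P = -¾ + 2 = 5/4 ≈ 1.2500)
u(A) = -A/5
N(H) = -⅔ + 4*H/15 (N(H) = -⅔ + (-H/5 + H)/3 = -⅔ + (4*H/5)/3 = -⅔ + 4*H/15)
J(y) = 0 (J(y) = 0*y = 0)
(-2 + 17)/(-3 + J(P)) + √(N(-2) + 13)*(-30) = (-2 + 17)/(-3 + 0) + √((-⅔ + (4/15)*(-2)) + 13)*(-30) = 15/(-3) + √((-⅔ - 8/15) + 13)*(-30) = 15*(-⅓) + √(-6/5 + 13)*(-30) = -5 + √(59/5)*(-30) = -5 + (√295/5)*(-30) = -5 - 6*√295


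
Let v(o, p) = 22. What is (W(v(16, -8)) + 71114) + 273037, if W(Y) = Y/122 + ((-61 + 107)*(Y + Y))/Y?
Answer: 20998834/61 ≈ 3.4424e+5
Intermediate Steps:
W(Y) = 92 + Y/122 (W(Y) = Y*(1/122) + (46*(2*Y))/Y = Y/122 + (92*Y)/Y = Y/122 + 92 = 92 + Y/122)
(W(v(16, -8)) + 71114) + 273037 = ((92 + (1/122)*22) + 71114) + 273037 = ((92 + 11/61) + 71114) + 273037 = (5623/61 + 71114) + 273037 = 4343577/61 + 273037 = 20998834/61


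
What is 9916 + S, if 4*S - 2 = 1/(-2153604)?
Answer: 85424856263/8614416 ≈ 9916.5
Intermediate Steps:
S = 4307207/8614416 (S = 1/2 + (1/4)/(-2153604) = 1/2 + (1/4)*(-1/2153604) = 1/2 - 1/8614416 = 4307207/8614416 ≈ 0.50000)
9916 + S = 9916 + 4307207/8614416 = 85424856263/8614416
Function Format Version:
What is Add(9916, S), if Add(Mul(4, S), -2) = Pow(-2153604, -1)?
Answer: Rational(85424856263, 8614416) ≈ 9916.5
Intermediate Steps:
S = Rational(4307207, 8614416) (S = Add(Rational(1, 2), Mul(Rational(1, 4), Pow(-2153604, -1))) = Add(Rational(1, 2), Mul(Rational(1, 4), Rational(-1, 2153604))) = Add(Rational(1, 2), Rational(-1, 8614416)) = Rational(4307207, 8614416) ≈ 0.50000)
Add(9916, S) = Add(9916, Rational(4307207, 8614416)) = Rational(85424856263, 8614416)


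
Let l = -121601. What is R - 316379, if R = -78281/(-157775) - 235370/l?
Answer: -6069873583907094/19185597775 ≈ -3.1638e+5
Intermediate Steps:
R = 46654549631/19185597775 (R = -78281/(-157775) - 235370/(-121601) = -78281*(-1/157775) - 235370*(-1/121601) = 78281/157775 + 235370/121601 = 46654549631/19185597775 ≈ 2.4317)
R - 316379 = 46654549631/19185597775 - 316379 = -6069873583907094/19185597775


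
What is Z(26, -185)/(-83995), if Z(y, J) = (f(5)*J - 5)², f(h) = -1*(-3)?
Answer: -62720/16799 ≈ -3.7336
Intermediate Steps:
f(h) = 3
Z(y, J) = (-5 + 3*J)² (Z(y, J) = (3*J - 5)² = (-5 + 3*J)²)
Z(26, -185)/(-83995) = (-5 + 3*(-185))²/(-83995) = (-5 - 555)²*(-1/83995) = (-560)²*(-1/83995) = 313600*(-1/83995) = -62720/16799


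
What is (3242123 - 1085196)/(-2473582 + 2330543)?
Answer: -2156927/143039 ≈ -15.079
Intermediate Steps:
(3242123 - 1085196)/(-2473582 + 2330543) = 2156927/(-143039) = 2156927*(-1/143039) = -2156927/143039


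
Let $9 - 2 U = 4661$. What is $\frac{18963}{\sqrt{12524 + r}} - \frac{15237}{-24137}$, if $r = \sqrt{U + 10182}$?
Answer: $\frac{15237}{24137} + \frac{18963}{2 \sqrt{3131 + \sqrt{491}}} \approx 169.48$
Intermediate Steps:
$U = -2326$ ($U = \frac{9}{2} - \frac{4661}{2} = -2326$)
$r = 4 \sqrt{491}$ ($r = \sqrt{-2326 + 10182} = \sqrt{7856} = 4 \sqrt{491} \approx 88.634$)
$\frac{18963}{\sqrt{12524 + r}} - \frac{15237}{-24137} = \frac{18963}{\sqrt{12524 + 4 \sqrt{491}}} - \frac{15237}{-24137} = \frac{18963}{\sqrt{12524 + 4 \sqrt{491}}} - - \frac{15237}{24137} = \frac{18963}{\sqrt{12524 + 4 \sqrt{491}}} + \frac{15237}{24137} = \frac{15237}{24137} + \frac{18963}{\sqrt{12524 + 4 \sqrt{491}}}$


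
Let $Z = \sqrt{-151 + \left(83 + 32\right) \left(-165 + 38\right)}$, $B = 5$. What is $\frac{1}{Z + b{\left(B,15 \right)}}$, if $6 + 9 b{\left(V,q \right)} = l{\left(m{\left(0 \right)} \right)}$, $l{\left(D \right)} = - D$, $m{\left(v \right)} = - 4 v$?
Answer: $- \frac{3}{66404} - \frac{9 i \sqrt{3689}}{66404} \approx -4.5178 \cdot 10^{-5} - 0.008232 i$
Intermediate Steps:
$b{\left(V,q \right)} = - \frac{2}{3}$ ($b{\left(V,q \right)} = - \frac{2}{3} + \frac{\left(-1\right) \left(\left(-4\right) 0\right)}{9} = - \frac{2}{3} + \frac{\left(-1\right) 0}{9} = - \frac{2}{3} + \frac{1}{9} \cdot 0 = - \frac{2}{3} + 0 = - \frac{2}{3}$)
$Z = 2 i \sqrt{3689}$ ($Z = \sqrt{-151 + 115 \left(-127\right)} = \sqrt{-151 - 14605} = \sqrt{-14756} = 2 i \sqrt{3689} \approx 121.47 i$)
$\frac{1}{Z + b{\left(B,15 \right)}} = \frac{1}{2 i \sqrt{3689} - \frac{2}{3}} = \frac{1}{- \frac{2}{3} + 2 i \sqrt{3689}}$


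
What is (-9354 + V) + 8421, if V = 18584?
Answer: 17651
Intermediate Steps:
(-9354 + V) + 8421 = (-9354 + 18584) + 8421 = 9230 + 8421 = 17651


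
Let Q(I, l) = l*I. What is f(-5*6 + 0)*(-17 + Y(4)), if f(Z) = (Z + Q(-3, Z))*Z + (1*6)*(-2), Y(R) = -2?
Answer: 34428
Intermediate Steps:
Q(I, l) = I*l
f(Z) = -12 - 2*Z² (f(Z) = (Z - 3*Z)*Z + (1*6)*(-2) = (-2*Z)*Z + 6*(-2) = -2*Z² - 12 = -12 - 2*Z²)
f(-5*6 + 0)*(-17 + Y(4)) = (-12 - 2*(-5*6 + 0)²)*(-17 - 2) = (-12 - 2*(-30 + 0)²)*(-19) = (-12 - 2*(-30)²)*(-19) = (-12 - 2*900)*(-19) = (-12 - 1800)*(-19) = -1812*(-19) = 34428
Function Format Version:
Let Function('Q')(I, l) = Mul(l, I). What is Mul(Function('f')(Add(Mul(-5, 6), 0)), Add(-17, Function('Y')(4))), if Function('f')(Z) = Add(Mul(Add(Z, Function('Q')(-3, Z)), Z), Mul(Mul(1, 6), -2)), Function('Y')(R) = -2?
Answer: 34428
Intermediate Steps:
Function('Q')(I, l) = Mul(I, l)
Function('f')(Z) = Add(-12, Mul(-2, Pow(Z, 2))) (Function('f')(Z) = Add(Mul(Add(Z, Mul(-3, Z)), Z), Mul(Mul(1, 6), -2)) = Add(Mul(Mul(-2, Z), Z), Mul(6, -2)) = Add(Mul(-2, Pow(Z, 2)), -12) = Add(-12, Mul(-2, Pow(Z, 2))))
Mul(Function('f')(Add(Mul(-5, 6), 0)), Add(-17, Function('Y')(4))) = Mul(Add(-12, Mul(-2, Pow(Add(Mul(-5, 6), 0), 2))), Add(-17, -2)) = Mul(Add(-12, Mul(-2, Pow(Add(-30, 0), 2))), -19) = Mul(Add(-12, Mul(-2, Pow(-30, 2))), -19) = Mul(Add(-12, Mul(-2, 900)), -19) = Mul(Add(-12, -1800), -19) = Mul(-1812, -19) = 34428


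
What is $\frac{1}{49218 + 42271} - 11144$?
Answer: $- \frac{1019553415}{91489} \approx -11144.0$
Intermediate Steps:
$\frac{1}{49218 + 42271} - 11144 = \frac{1}{91489} - 11144 = - \frac{1019553415}{91489}$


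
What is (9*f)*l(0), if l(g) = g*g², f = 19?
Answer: 0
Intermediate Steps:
l(g) = g³
(9*f)*l(0) = (9*19)*0³ = 171*0 = 0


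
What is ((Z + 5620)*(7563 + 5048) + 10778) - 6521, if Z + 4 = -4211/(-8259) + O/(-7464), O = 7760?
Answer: 181907085004438/2568549 ≈ 7.0821e+7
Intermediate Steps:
Z = -11634985/2568549 (Z = -4 + (-4211/(-8259) + 7760/(-7464)) = -4 + (-4211*(-1/8259) + 7760*(-1/7464)) = -4 + (4211/8259 - 970/933) = -4 - 1360789/2568549 = -11634985/2568549 ≈ -4.5298)
((Z + 5620)*(7563 + 5048) + 10778) - 6521 = ((-11634985/2568549 + 5620)*(7563 + 5048) + 10778) - 6521 = ((14423610395/2568549)*12611 + 10778) - 6521 = (181896150691345/2568549 + 10778) - 6521 = 181923834512467/2568549 - 6521 = 181907085004438/2568549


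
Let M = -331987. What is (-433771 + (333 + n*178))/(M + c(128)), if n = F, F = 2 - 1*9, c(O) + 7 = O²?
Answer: 217342/157805 ≈ 1.3773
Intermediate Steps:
c(O) = -7 + O²
F = -7 (F = 2 - 9 = -7)
n = -7
(-433771 + (333 + n*178))/(M + c(128)) = (-433771 + (333 - 7*178))/(-331987 + (-7 + 128²)) = (-433771 + (333 - 1246))/(-331987 + (-7 + 16384)) = (-433771 - 913)/(-331987 + 16377) = -434684/(-315610) = -434684*(-1/315610) = 217342/157805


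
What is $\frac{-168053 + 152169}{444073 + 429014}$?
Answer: $- \frac{15884}{873087} \approx -0.018193$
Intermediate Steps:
$\frac{-168053 + 152169}{444073 + 429014} = - \frac{15884}{873087}$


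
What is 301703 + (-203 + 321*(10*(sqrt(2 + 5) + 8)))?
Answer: 327180 + 3210*sqrt(7) ≈ 3.3567e+5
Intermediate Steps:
301703 + (-203 + 321*(10*(sqrt(2 + 5) + 8))) = 301703 + (-203 + 321*(10*(sqrt(7) + 8))) = 301703 + (-203 + 321*(10*(8 + sqrt(7)))) = 301703 + (-203 + 321*(80 + 10*sqrt(7))) = 301703 + (-203 + (25680 + 3210*sqrt(7))) = 301703 + (25477 + 3210*sqrt(7)) = 327180 + 3210*sqrt(7)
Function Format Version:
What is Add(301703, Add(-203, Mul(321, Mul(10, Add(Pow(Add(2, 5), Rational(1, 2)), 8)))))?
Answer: Add(327180, Mul(3210, Pow(7, Rational(1, 2)))) ≈ 3.3567e+5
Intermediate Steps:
Add(301703, Add(-203, Mul(321, Mul(10, Add(Pow(Add(2, 5), Rational(1, 2)), 8))))) = Add(301703, Add(-203, Mul(321, Mul(10, Add(Pow(7, Rational(1, 2)), 8))))) = Add(301703, Add(-203, Mul(321, Mul(10, Add(8, Pow(7, Rational(1, 2))))))) = Add(301703, Add(-203, Mul(321, Add(80, Mul(10, Pow(7, Rational(1, 2))))))) = Add(301703, Add(-203, Add(25680, Mul(3210, Pow(7, Rational(1, 2)))))) = Add(301703, Add(25477, Mul(3210, Pow(7, Rational(1, 2))))) = Add(327180, Mul(3210, Pow(7, Rational(1, 2))))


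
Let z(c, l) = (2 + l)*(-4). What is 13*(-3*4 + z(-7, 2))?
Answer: -364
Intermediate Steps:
z(c, l) = -8 - 4*l
13*(-3*4 + z(-7, 2)) = 13*(-3*4 + (-8 - 4*2)) = 13*(-12 + (-8 - 8)) = 13*(-12 - 16) = 13*(-28) = -364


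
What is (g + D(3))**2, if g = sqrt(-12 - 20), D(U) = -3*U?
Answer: 49 - 72*I*sqrt(2) ≈ 49.0 - 101.82*I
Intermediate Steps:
g = 4*I*sqrt(2) (g = sqrt(-32) = 4*I*sqrt(2) ≈ 5.6569*I)
(g + D(3))**2 = (4*I*sqrt(2) - 3*3)**2 = (4*I*sqrt(2) - 9)**2 = (-9 + 4*I*sqrt(2))**2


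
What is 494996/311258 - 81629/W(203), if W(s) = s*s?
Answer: -2504694559/6413315461 ≈ -0.39055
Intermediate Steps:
W(s) = s**2
494996/311258 - 81629/W(203) = 494996/311258 - 81629/(203**2) = 494996*(1/311258) - 81629/41209 = 247498/155629 - 81629*1/41209 = 247498/155629 - 81629/41209 = -2504694559/6413315461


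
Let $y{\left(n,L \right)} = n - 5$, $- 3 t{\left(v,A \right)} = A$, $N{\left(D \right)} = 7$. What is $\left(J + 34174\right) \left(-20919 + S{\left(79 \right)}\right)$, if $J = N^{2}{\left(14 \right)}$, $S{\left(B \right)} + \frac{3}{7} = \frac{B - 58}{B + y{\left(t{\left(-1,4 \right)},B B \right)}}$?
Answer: $- \frac{156069625623}{218} \approx -7.1592 \cdot 10^{8}$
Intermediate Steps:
$t{\left(v,A \right)} = - \frac{A}{3}$
$y{\left(n,L \right)} = -5 + n$
$S{\left(B \right)} = - \frac{3}{7} + \frac{-58 + B}{- \frac{19}{3} + B}$ ($S{\left(B \right)} = - \frac{3}{7} + \frac{B - 58}{B - \frac{19}{3}} = - \frac{3}{7} + \frac{-58 + B}{B - \frac{19}{3}} = - \frac{3}{7} + \frac{-58 + B}{- \frac{19}{3} + B}$)
$J = 49$ ($J = 7^{2} = 49$)
$\left(J + 34174\right) \left(-20919 + S{\left(79 \right)}\right) = \left(49 + 34174\right) \left(-20919 + \frac{3 \left(-387 + 4 \cdot 79\right)}{7 \left(-19 + 3 \cdot 79\right)}\right) = 34223 \left(-20919 + \frac{3 \left(-387 + 316\right)}{7 \left(-19 + 237\right)}\right) = 34223 \left(-20919 + \frac{3}{7} \cdot \frac{1}{218} \left(-71\right)\right) = 34223 \left(-20919 - \frac{213}{1526}\right) = 34223 \left(- \frac{31922607}{1526}\right) = - \frac{156069625623}{218}$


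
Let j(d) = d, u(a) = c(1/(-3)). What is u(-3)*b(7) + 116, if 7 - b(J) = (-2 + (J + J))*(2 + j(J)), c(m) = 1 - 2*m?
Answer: -157/3 ≈ -52.333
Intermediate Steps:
u(a) = 5/3 (u(a) = 1 - 2/(-3) = 1 - 2*(-⅓) = 1 + ⅔ = 5/3)
b(J) = 7 - (-2 + 2*J)*(2 + J) (b(J) = 7 - (-2 + (J + J))*(2 + J) = 7 - (-2 + 2*J)*(2 + J))
u(-3)*b(7) + 116 = 5*(11 - 2*7 - 2*7²)/3 + 116 = 5*(11 - 14 - 2*49)/3 + 116 = 5*(11 - 14 - 98)/3 + 116 = (5/3)*(-101) + 116 = -505/3 + 116 = -157/3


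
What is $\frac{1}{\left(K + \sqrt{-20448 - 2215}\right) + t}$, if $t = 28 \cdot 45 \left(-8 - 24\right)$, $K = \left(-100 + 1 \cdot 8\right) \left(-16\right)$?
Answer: $- \frac{38848}{1509189767} - \frac{i \sqrt{22663}}{1509189767} \approx -2.5741 \cdot 10^{-5} - 9.975 \cdot 10^{-8} i$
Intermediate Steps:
$K = 1472$ ($K = \left(-100 + 8\right) \left(-16\right) = \left(-92\right) \left(-16\right) = 1472$)
$t = -40320$ ($t = 1260 \left(-8 - 24\right) = 1260 \left(-32\right) = -40320$)
$\frac{1}{\left(K + \sqrt{-20448 - 2215}\right) + t} = \frac{1}{\left(1472 + \sqrt{-20448 - 2215}\right) - 40320} = \frac{1}{\left(1472 + \sqrt{-22663}\right) - 40320} = \frac{1}{\left(1472 + i \sqrt{22663}\right) - 40320} = \frac{1}{-38848 + i \sqrt{22663}}$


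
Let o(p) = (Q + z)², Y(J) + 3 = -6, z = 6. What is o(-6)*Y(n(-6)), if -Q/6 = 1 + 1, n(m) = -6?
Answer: -324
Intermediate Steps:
Y(J) = -9 (Y(J) = -3 - 6 = -9)
Q = -12 (Q = -6*(1 + 1) = -6*2 = -12)
o(p) = 36 (o(p) = (-12 + 6)² = (-6)² = 36)
o(-6)*Y(n(-6)) = 36*(-9) = -324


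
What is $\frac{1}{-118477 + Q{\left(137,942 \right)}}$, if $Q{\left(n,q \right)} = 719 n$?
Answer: $- \frac{1}{19974} \approx -5.0065 \cdot 10^{-5}$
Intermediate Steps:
$\frac{1}{-118477 + Q{\left(137,942 \right)}} = \frac{1}{-118477 + 719 \cdot 137} = \frac{1}{-118477 + 98503} = \frac{1}{-19974} = - \frac{1}{19974}$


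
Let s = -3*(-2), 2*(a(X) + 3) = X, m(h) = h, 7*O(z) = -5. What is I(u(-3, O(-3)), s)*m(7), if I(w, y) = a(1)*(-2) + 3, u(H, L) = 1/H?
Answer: 56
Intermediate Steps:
O(z) = -5/7 (O(z) = (1/7)*(-5) = -5/7)
a(X) = -3 + X/2
s = 6
I(w, y) = 8 (I(w, y) = (-3 + (1/2)*1)*(-2) + 3 = (-3 + 1/2)*(-2) + 3 = -5/2*(-2) + 3 = 5 + 3 = 8)
I(u(-3, O(-3)), s)*m(7) = 8*7 = 56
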